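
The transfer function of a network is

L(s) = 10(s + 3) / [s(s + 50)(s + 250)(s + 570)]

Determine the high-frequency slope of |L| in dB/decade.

-60 dB/decade

Each pole contributes −20 dB/decade at high frequency; each zero contributes +20 dB/decade.
Net: 1 zero(s) − 4 pole(s) → -60 dB/decade.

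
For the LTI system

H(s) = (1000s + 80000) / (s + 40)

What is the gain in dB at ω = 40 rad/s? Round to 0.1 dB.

64.0 dB

Substitute s = j40:
Numerator: 1000(j40) + 80000 = 80000 + j40000
Denominator: (j40) + 40 = 40 + j40
|N| = √(80000² + 40000²) ≈ 89443, ∠N ≈ 26.57°
|D| = √(40² + 40²) ≈ 56.569, ∠D ≈ 45.00°
|H| = 89443 / 56.569 ≈ 1581.1
Gain = 20 log₁₀(1581.1) ≈ 63.98 dB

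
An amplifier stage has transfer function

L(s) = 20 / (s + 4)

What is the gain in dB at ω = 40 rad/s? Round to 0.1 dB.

At s = jω = j40:
pole (s+4): 4 + j40 → |·| = √(4²+40²) = √1616 ≈ 40.2, ∠ = arctan(40/4) ≈ 84.29°
|L| = 20 / 40.2 ≈ 0.49751
Gain = 20 log₁₀(0.49751) ≈ -6.06 dB

-6.1 dB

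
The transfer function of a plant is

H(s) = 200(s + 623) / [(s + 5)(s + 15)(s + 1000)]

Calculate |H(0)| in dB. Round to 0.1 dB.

H(0) = 200·623 / (5·15·1000) ≈ 1.6613
20 log₁₀(1.6613) ≈ 4.41 dB

4.4 dB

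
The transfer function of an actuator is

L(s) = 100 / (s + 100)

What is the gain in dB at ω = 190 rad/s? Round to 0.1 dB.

-6.6 dB

Substitute s = j190:
Numerator: 100 = 100 + j0
Denominator: (j190) + 100 = 100 + j190
|N| = √(100² + 0²) ≈ 100, ∠N ≈ 0.00°
|D| = √(100² + 190²) ≈ 214.71, ∠D ≈ 62.24°
|L| = 100 / 214.71 ≈ 0.46574
Gain = 20 log₁₀(0.46574) ≈ -6.64 dB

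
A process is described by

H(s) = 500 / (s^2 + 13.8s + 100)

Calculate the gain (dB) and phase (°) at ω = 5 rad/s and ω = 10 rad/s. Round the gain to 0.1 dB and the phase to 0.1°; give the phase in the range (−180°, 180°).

ω = 5: 13.8 dB, -42.6°; ω = 10: 11.2 dB, -90.0°

At s = jω = j5:
quadratic: (j5)² + 13.8·j5 + 100 = 75 + j69 → |·| ≈ 101.91, ∠ ≈ 42.61°
|H| = 500 / 101.91 ≈ 4.9063
Gain = 20 log₁₀(4.9063) ≈ 13.82 dB
∠H = 0.00° − 42.61° = -42.61°

At s = jω = j10:
quadratic: (j10)² + 13.8·j10 + 100 = 0 + j138 → |·| ≈ 138, ∠ ≈ 90.00°
|H| = 500 / 138 ≈ 3.6232
Gain = 20 log₁₀(3.6232) ≈ 11.18 dB
∠H = 0.00° − 90.00° = -90.00°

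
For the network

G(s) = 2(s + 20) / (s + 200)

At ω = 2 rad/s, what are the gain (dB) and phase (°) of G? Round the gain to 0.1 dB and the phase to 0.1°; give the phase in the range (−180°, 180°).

-13.9 dB, 5.1°

At s = jω = j2:
zero (s+20): 20 + j2 → |·| = √(20²+2²) = √404 ≈ 20.1, ∠ = arctan(2/20) ≈ 5.71°
pole (s+200): 200 + j2 → |·| = √(200²+2²) = √40004 ≈ 200.01, ∠ = arctan(2/200) ≈ 0.57°
|G| = 2 · 20.1 / 200.01 ≈ 0.20099
Gain = 20 log₁₀(0.20099) ≈ -13.94 dB
∠G = 5.71° − 0.57° = 5.14°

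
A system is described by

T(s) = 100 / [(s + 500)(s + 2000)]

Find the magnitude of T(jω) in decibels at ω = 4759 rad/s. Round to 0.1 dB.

-107.9 dB

At s = jω = j4759:
pole (s+500): 500 + j4759 → |·| = √(500²+4759²) = √22898081 ≈ 4785.2, ∠ = arctan(4759/500) ≈ 84.00°
pole (s+2000): 2000 + j4759 → |·| = √(2000²+4759²) = √26648081 ≈ 5162.2, ∠ = arctan(4759/2000) ≈ 67.21°
|T| = 100 / 2.4702e+07 ≈ 4.0483e-06
Gain = 20 log₁₀(4.0483e-06) ≈ -107.85 dB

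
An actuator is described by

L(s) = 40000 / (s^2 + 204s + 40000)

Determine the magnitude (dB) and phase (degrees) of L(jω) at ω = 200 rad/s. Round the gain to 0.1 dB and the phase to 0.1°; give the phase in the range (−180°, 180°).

At s = jω = j200:
quadratic: (j200)² + 204·j200 + 40000 = 0 + j40800 → |·| ≈ 40800, ∠ ≈ 90.00°
|L| = 40000 / 40800 ≈ 0.98039
Gain = 20 log₁₀(0.98039) ≈ -0.17 dB
∠L = 0.00° − 90.00° = -90.00°

-0.2 dB, -90.0°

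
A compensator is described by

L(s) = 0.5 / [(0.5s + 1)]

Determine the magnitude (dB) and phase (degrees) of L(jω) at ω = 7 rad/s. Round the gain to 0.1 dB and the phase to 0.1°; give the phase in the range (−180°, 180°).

-17.2 dB, -74.1°

At ω = 7 rad/s:
pole (1 + j7·0.5) = 1 + j3.5 → |·| ≈ 3.6401, ∠ ≈ 74.05°
|L| = 0.5 · 1 / (3.6401) ≈ 0.13736
Gain = 20 log₁₀(0.13736) ≈ -17.24 dB
∠L = (0°) − (74.05°) = -74.05°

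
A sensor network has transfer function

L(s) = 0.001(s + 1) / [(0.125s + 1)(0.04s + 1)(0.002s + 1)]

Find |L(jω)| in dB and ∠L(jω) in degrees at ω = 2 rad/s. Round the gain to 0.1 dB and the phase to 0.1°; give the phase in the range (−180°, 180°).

-53.3 dB, 44.6°

At ω = 2 rad/s:
zero (1 + j2·1) = 1 + j2 → |·| ≈ 2.2361, ∠ ≈ 63.43°
pole (1 + j2·0.125) = 1 + j0.25 → |·| ≈ 1.0308, ∠ ≈ 14.04°
pole (1 + j2·0.04) = 1 + j0.08 → |·| ≈ 1.0032, ∠ ≈ 4.57°
pole (1 + j2·0.002) = 1 + j0.004 → |·| ≈ 1, ∠ ≈ 0.23°
|L| = 0.001 · 2.2361 / (1.0308 · 1.0032 · 1) ≈ 0.0021624
Gain = 20 log₁₀(0.0021624) ≈ -53.30 dB
∠L = (63.43°) − (14.04° + 4.57° + 0.23°) = 44.59°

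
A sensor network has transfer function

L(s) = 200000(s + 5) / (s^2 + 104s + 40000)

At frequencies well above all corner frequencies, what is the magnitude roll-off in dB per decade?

-20 dB/decade

Each pole contributes −20 dB/decade at high frequency; each zero contributes +20 dB/decade.
Net: 1 zero(s) − 2 pole(s) → -20 dB/decade.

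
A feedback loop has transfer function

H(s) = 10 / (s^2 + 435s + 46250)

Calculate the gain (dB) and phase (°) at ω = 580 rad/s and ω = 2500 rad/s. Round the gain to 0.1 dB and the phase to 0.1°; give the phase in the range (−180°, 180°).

Substitute s = j580:
Numerator: 10 = 10 + j0
Denominator: (j580)^2 + 435(j580) + 46250 = -290150 + j252300
|N| = √(10² + 0²) ≈ 10, ∠N ≈ 0.00°
|D| = √(290150² + 252300²) ≈ 3.845e+05, ∠D ≈ 138.99°
|H| = 10 / 3.845e+05 ≈ 2.6008e-05
Gain = 20 log₁₀(2.6008e-05) ≈ -91.70 dB
∠H = 0.00° − 138.99° = -138.99°

Substitute s = j2500:
Numerator: 10 = 10 + j0
Denominator: (j2500)^2 + 435(j2500) + 46250 = -6203750 + j1087500
|N| = √(10² + 0²) ≈ 10, ∠N ≈ 0.00°
|D| = √(6203750² + 1087500²) ≈ 6.2983e+06, ∠D ≈ 170.06°
|H| = 10 / 6.2983e+06 ≈ 1.5877e-06
Gain = 20 log₁₀(1.5877e-06) ≈ -115.98 dB
∠H = 0.00° − 170.06° = -170.06°

ω = 580: -91.7 dB, -139.0°; ω = 2500: -116.0 dB, -170.1°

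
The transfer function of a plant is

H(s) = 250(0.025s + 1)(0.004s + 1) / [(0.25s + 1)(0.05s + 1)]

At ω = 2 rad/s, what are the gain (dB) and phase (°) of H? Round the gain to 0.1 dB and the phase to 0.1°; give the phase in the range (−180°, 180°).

47.0 dB, -29.0°

At ω = 2 rad/s:
zero (1 + j2·0.025) = 1 + j0.05 → |·| ≈ 1.0012, ∠ ≈ 2.86°
zero (1 + j2·0.004) = 1 + j0.008 → |·| ≈ 1, ∠ ≈ 0.46°
pole (1 + j2·0.25) = 1 + j0.5 → |·| ≈ 1.118, ∠ ≈ 26.57°
pole (1 + j2·0.05) = 1 + j0.1 → |·| ≈ 1.005, ∠ ≈ 5.71°
|H| = 250 · 1.0012 · 1 / (1.118 · 1.005) ≈ 222.77
Gain = 20 log₁₀(222.77) ≈ 46.96 dB
∠H = (2.86° + 0.46°) − (26.57° + 5.71°) = -28.96°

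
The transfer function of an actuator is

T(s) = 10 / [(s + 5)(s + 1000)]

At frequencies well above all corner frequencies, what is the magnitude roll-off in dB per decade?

-40 dB/decade

Each pole contributes −20 dB/decade at high frequency; each zero contributes +20 dB/decade.
Net: 0 zero(s) − 2 pole(s) → -40 dB/decade.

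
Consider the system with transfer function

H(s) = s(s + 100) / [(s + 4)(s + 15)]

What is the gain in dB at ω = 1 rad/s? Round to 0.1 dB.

At s = jω = j1:
zero (s+100): 100 + j1 → |·| = √(100²+1²) = √10001 ≈ 100, ∠ = arctan(1/100) ≈ 0.57°
zero at origin: s = j1 → |·| = 1, ∠ = 90.00°
pole (s+4): 4 + j1 → |·| = √(4²+1²) = √17 ≈ 4.1231, ∠ = arctan(1/4) ≈ 14.04°
pole (s+15): 15 + j1 → |·| = √(15²+1²) = √226 ≈ 15.033, ∠ = arctan(1/15) ≈ 3.81°
|H| = 1 · 100 / 61.983 ≈ 1.6133
Gain = 20 log₁₀(1.6133) ≈ 4.15 dB

4.2 dB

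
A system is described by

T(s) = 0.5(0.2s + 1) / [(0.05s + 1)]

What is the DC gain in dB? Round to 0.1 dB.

-6.0 dB

T(0) = 0.5 · 1 / 1 = 0.5
20 log₁₀(0.5) ≈ -6.02 dB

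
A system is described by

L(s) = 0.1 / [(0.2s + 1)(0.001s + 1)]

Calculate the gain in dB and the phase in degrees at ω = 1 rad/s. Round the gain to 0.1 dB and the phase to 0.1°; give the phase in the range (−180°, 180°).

-20.2 dB, -11.4°

At ω = 1 rad/s:
pole (1 + j1·0.2) = 1 + j0.2 → |·| ≈ 1.0198, ∠ ≈ 11.31°
pole (1 + j1·0.001) = 1 + j0.001 → |·| ≈ 1, ∠ ≈ 0.06°
|L| = 0.1 · 1 / (1.0198 · 1) ≈ 0.098058
Gain = 20 log₁₀(0.098058) ≈ -20.17 dB
∠L = (0°) − (11.31° + 0.06°) = -11.37°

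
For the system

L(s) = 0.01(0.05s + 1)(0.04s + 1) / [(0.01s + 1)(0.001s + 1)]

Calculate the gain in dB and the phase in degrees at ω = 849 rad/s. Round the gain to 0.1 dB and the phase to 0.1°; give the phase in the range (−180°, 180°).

2.2 dB, 53.4°

At ω = 849 rad/s:
zero (1 + j849·0.05) = 1 + j42.45 → |·| ≈ 42.462, ∠ ≈ 88.65°
zero (1 + j849·0.04) = 1 + j33.96 → |·| ≈ 33.975, ∠ ≈ 88.31°
pole (1 + j849·0.01) = 1 + j8.49 → |·| ≈ 8.5487, ∠ ≈ 83.28°
pole (1 + j849·0.001) = 1 + j0.849 → |·| ≈ 1.3118, ∠ ≈ 40.33°
|L| = 0.01 · 42.462 · 33.975 / (8.5487 · 1.3118) ≈ 1.2864
Gain = 20 log₁₀(1.2864) ≈ 2.19 dB
∠L = (88.65° + 88.31°) − (83.28° + 40.33°) = 53.35°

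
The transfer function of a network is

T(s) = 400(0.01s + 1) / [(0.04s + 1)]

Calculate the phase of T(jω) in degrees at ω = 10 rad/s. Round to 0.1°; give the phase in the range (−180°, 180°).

At ω = 10 rad/s:
zero (1 + j10·0.01) = 1 + j0.1 → |·| ≈ 1.005, ∠ ≈ 5.71°
pole (1 + j10·0.04) = 1 + j0.4 → |·| ≈ 1.077, ∠ ≈ 21.80°
∠T = (5.71°) − (21.80°) = -16.09°

-16.1°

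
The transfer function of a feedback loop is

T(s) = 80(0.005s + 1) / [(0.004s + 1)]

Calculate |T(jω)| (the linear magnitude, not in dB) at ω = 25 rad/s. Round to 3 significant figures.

At ω = 25 rad/s:
zero (1 + j25·0.005) = 1 + j0.125 → |·| ≈ 1.0078, ∠ ≈ 7.13°
pole (1 + j25·0.004) = 1 + j0.1 → |·| ≈ 1.005, ∠ ≈ 5.71°
|T| = 80 · 1.0078 / (1.005) ≈ 80.223

80.2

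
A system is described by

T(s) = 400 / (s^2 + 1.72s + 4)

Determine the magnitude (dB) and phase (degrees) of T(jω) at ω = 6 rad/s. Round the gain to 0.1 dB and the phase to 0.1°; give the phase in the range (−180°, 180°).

21.5 dB, -162.1°

At s = jω = j6:
quadratic: (j6)² + 1.72·j6 + 4 = -32 + j10.32 → |·| ≈ 33.623, ∠ ≈ 162.13°
|T| = 400 / 33.623 ≈ 11.897
Gain = 20 log₁₀(11.897) ≈ 21.51 dB
∠T = 0.00° − 162.13° = -162.13°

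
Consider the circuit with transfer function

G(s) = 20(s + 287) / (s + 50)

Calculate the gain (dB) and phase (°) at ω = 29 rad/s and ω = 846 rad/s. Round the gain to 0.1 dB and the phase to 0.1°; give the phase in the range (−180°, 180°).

At s = jω = j29:
zero (s+287): 287 + j29 → |·| = √(287²+29²) = √83210 ≈ 288.46, ∠ = arctan(29/287) ≈ 5.77°
pole (s+50): 50 + j29 → |·| = √(50²+29²) = √3341 ≈ 57.801, ∠ = arctan(29/50) ≈ 30.11°
|G| = 20 · 288.46 / 57.801 ≈ 99.811
Gain = 20 log₁₀(99.811) ≈ 39.98 dB
∠G = 5.77° − 30.11° = -24.34°

At s = jω = j846:
zero (s+287): 287 + j846 → |·| = √(287²+846²) = √798085 ≈ 893.36, ∠ = arctan(846/287) ≈ 71.26°
pole (s+50): 50 + j846 → |·| = √(50²+846²) = √718216 ≈ 847.48, ∠ = arctan(846/50) ≈ 86.62°
|G| = 20 · 893.36 / 847.48 ≈ 21.083
Gain = 20 log₁₀(21.083) ≈ 26.48 dB
∠G = 71.26° − 86.62° = -15.36°

ω = 29: 40.0 dB, -24.3°; ω = 846: 26.5 dB, -15.4°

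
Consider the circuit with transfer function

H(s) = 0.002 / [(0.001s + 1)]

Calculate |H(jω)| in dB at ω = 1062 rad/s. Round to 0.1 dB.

-57.3 dB

At ω = 1062 rad/s:
pole (1 + j1062·0.001) = 1 + j1.062 → |·| ≈ 1.4587, ∠ ≈ 46.72°
|H| = 0.002 · 1 / (1.4587) ≈ 0.0013711
Gain = 20 log₁₀(0.0013711) ≈ -57.26 dB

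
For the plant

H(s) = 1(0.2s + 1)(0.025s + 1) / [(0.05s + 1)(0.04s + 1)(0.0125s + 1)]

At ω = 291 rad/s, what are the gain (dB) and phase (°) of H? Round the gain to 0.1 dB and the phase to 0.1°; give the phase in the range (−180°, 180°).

At ω = 291 rad/s:
zero (1 + j291·0.2) = 1 + j58.2 → |·| ≈ 58.209, ∠ ≈ 89.02°
zero (1 + j291·0.025) = 1 + j7.275 → |·| ≈ 7.3434, ∠ ≈ 82.17°
pole (1 + j291·0.05) = 1 + j14.55 → |·| ≈ 14.584, ∠ ≈ 86.07°
pole (1 + j291·0.04) = 1 + j11.64 → |·| ≈ 11.683, ∠ ≈ 85.09°
pole (1 + j291·0.0125) = 1 + j3.6375 → |·| ≈ 3.7725, ∠ ≈ 74.63°
|H| = 1 · 58.209 · 7.3434 / (14.584 · 11.683 · 3.7725) ≈ 0.66501
Gain = 20 log₁₀(0.66501) ≈ -3.54 dB
∠H = (89.02° + 82.17°) − (86.07° + 85.09° + 74.63°) = -74.60°

-3.5 dB, -74.6°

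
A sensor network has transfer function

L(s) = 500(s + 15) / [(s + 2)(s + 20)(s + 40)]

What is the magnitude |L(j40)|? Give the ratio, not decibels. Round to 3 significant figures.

At s = jω = j40:
zero (s+15): 15 + j40 → |·| = √(15²+40²) = √1825 ≈ 42.72, ∠ = arctan(40/15) ≈ 69.44°
pole (s+2): 2 + j40 → |·| = √(2²+40²) = √1604 ≈ 40.05, ∠ = arctan(40/2) ≈ 87.14°
pole (s+20): 20 + j40 → |·| = √(20²+40²) = √2000 ≈ 44.721, ∠ = arctan(40/20) ≈ 63.43°
pole (s+40): 40 + j40 → |·| = √(40²+40²) = √3200 ≈ 56.569, ∠ = arctan(40/40) ≈ 45.00°
|L| = 500 · 42.72 / 1.0132e+05 ≈ 0.21082

0.211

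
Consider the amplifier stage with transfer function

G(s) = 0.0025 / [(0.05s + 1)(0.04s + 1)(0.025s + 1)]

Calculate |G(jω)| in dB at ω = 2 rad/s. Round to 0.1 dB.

At ω = 2 rad/s:
pole (1 + j2·0.05) = 1 + j0.1 → |·| ≈ 1.005, ∠ ≈ 5.71°
pole (1 + j2·0.04) = 1 + j0.08 → |·| ≈ 1.0032, ∠ ≈ 4.57°
pole (1 + j2·0.025) = 1 + j0.05 → |·| ≈ 1.0012, ∠ ≈ 2.86°
|G| = 0.0025 · 1 / (1.005 · 1.0032 · 1.0012) ≈ 0.0024767
Gain = 20 log₁₀(0.0024767) ≈ -52.12 dB

-52.1 dB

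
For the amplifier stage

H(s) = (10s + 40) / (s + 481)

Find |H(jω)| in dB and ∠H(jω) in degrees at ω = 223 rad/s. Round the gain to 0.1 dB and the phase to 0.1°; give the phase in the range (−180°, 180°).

Substitute s = j223:
Numerator: 10(j223) + 40 = 40 + j2230
Denominator: (j223) + 481 = 481 + j223
|N| = √(40² + 2230²) ≈ 2230.4, ∠N ≈ 88.97°
|D| = √(481² + 223²) ≈ 530.18, ∠D ≈ 24.87°
|H| = 2230.4 / 530.18 ≈ 4.2069
Gain = 20 log₁₀(4.2069) ≈ 12.48 dB
∠H = 88.97° − 24.87° = 64.10°

12.5 dB, 64.1°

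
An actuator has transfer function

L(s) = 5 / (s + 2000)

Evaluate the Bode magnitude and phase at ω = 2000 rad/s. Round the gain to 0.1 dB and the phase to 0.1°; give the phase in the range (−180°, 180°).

-55.1 dB, -45.0°

Substitute s = j2000:
Numerator: 5 = 5 + j0
Denominator: (j2000) + 2000 = 2000 + j2000
|N| = √(5² + 0²) ≈ 5, ∠N ≈ 0.00°
|D| = √(2000² + 2000²) ≈ 2828.4, ∠D ≈ 45.00°
|L| = 5 / 2828.4 ≈ 0.0017678
Gain = 20 log₁₀(0.0017678) ≈ -55.05 dB
∠L = 0.00° − 45.00° = -45.00°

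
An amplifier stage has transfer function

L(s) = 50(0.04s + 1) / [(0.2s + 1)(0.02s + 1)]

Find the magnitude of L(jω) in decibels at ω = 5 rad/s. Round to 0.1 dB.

31.1 dB

At ω = 5 rad/s:
zero (1 + j5·0.04) = 1 + j0.2 → |·| ≈ 1.0198, ∠ ≈ 11.31°
pole (1 + j5·0.2) = 1 + j1 → |·| ≈ 1.4142, ∠ ≈ 45.00°
pole (1 + j5·0.02) = 1 + j0.1 → |·| ≈ 1.005, ∠ ≈ 5.71°
|L| = 50 · 1.0198 / (1.4142 · 1.005) ≈ 35.876
Gain = 20 log₁₀(35.876) ≈ 31.10 dB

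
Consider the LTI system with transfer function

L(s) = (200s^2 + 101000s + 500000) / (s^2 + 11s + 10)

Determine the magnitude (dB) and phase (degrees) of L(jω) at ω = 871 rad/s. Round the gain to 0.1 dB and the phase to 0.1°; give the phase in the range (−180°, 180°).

Substitute s = j871:
Numerator: 200(j871)^2 + 101000(j871) + 500000 = -151228200 + j87971000
Denominator: (j871)^2 + 11(j871) + 10 = -758631 + j9581
|N| = √(151228200² + 87971000²) ≈ 1.7495e+08, ∠N ≈ 149.81°
|D| = √(758631² + 9581²) ≈ 7.5869e+05, ∠D ≈ 179.28°
|L| = 1.7495e+08 / 7.5869e+05 ≈ 230.59
Gain = 20 log₁₀(230.59) ≈ 47.26 dB
∠L = 149.81° − 179.28° = -29.47°

47.3 dB, -29.5°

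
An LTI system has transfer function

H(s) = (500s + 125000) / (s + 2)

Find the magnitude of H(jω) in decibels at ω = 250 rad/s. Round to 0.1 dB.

57.0 dB

Substitute s = j250:
Numerator: 500(j250) + 125000 = 125000 + j125000
Denominator: (j250) + 2 = 2 + j250
|N| = √(125000² + 125000²) ≈ 1.7678e+05, ∠N ≈ 45.00°
|D| = √(2² + 250²) ≈ 250.01, ∠D ≈ 89.54°
|H| = 1.7678e+05 / 250.01 ≈ 707.09
Gain = 20 log₁₀(707.09) ≈ 56.99 dB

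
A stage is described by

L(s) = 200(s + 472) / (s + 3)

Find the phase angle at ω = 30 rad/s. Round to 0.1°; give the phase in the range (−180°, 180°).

At s = jω = j30:
zero (s+472): 472 + j30 → |·| = √(472²+30²) = √223684 ≈ 472.95, ∠ = arctan(30/472) ≈ 3.64°
pole (s+3): 3 + j30 → |·| = √(3²+30²) = √909 ≈ 30.15, ∠ = arctan(30/3) ≈ 84.29°
∠L = 3.64° − 84.29° = -80.65°

-80.7°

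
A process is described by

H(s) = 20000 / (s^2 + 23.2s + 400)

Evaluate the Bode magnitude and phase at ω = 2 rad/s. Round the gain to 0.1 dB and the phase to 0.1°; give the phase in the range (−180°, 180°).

At s = jω = j2:
quadratic: (j2)² + 23.2·j2 + 400 = 396 + j46.4 → |·| ≈ 398.71, ∠ ≈ 6.68°
|H| = 20000 / 398.71 ≈ 50.162
Gain = 20 log₁₀(50.162) ≈ 34.01 dB
∠H = 0.00° − 6.68° = -6.68°

34.0 dB, -6.7°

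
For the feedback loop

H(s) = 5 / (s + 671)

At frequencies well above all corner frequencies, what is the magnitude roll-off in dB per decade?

Each pole contributes −20 dB/decade at high frequency; each zero contributes +20 dB/decade.
Net: 0 zero(s) − 1 pole(s) → -20 dB/decade.

-20 dB/decade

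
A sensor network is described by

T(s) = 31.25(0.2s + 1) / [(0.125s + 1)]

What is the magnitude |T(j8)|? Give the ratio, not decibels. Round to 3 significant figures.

41.7

At ω = 8 rad/s:
zero (1 + j8·0.2) = 1 + j1.6 → |·| ≈ 1.8868, ∠ ≈ 57.99°
pole (1 + j8·0.125) = 1 + j1 → |·| ≈ 1.4142, ∠ ≈ 45.00°
|T| = 31.25 · 1.8868 / (1.4142) ≈ 41.693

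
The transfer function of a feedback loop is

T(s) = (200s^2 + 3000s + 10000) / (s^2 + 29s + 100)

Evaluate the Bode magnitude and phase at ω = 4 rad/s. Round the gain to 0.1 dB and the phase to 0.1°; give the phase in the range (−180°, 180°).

Substitute s = j4:
Numerator: 200(j4)^2 + 3000(j4) + 10000 = 6800 + j12000
Denominator: (j4)^2 + 29(j4) + 100 = 84 + j116
|N| = √(6800² + 12000²) ≈ 13793, ∠N ≈ 60.46°
|D| = √(84² + 116²) ≈ 143.22, ∠D ≈ 54.09°
|T| = 13793 / 143.22 ≈ 96.306
Gain = 20 log₁₀(96.306) ≈ 39.67 dB
∠T = 60.46° − 54.09° = 6.37°

39.7 dB, 6.4°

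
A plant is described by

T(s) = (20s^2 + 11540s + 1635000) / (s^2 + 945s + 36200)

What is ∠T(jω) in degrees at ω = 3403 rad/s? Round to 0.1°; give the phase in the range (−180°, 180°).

5.9°

Substitute s = j3403:
Numerator: 20(j3403)^2 + 11540(j3403) + 1635000 = -229973180 + j39270620
Denominator: (j3403)^2 + 945(j3403) + 36200 = -11544209 + j3215835
|N| = √(229973180² + 39270620²) ≈ 2.333e+08, ∠N ≈ 170.31°
|D| = √(11544209² + 3215835²) ≈ 1.1984e+07, ∠D ≈ 164.43°
∠T = 170.31° − 164.43° = 5.88°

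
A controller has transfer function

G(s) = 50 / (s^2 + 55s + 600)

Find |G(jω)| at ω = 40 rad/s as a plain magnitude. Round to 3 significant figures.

Substitute s = j40:
Numerator: 50 = 50 + j0
Denominator: (j40)^2 + 55(j40) + 600 = -1000 + j2200
|N| = √(50² + 0²) ≈ 50, ∠N ≈ 0.00°
|D| = √(1000² + 2200²) ≈ 2416.6, ∠D ≈ 114.44°
|G| = 50 / 2416.6 ≈ 0.02069

0.0207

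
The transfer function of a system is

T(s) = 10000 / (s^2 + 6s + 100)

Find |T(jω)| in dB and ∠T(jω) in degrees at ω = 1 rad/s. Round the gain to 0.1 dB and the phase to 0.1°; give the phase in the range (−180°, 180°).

At s = jω = j1:
quadratic: (j1)² + 6·j1 + 100 = 99 + j6 → |·| ≈ 99.182, ∠ ≈ 3.47°
|T| = 10000 / 99.182 ≈ 100.82
Gain = 20 log₁₀(100.82) ≈ 40.07 dB
∠T = 0.00° − 3.47° = -3.47°

40.1 dB, -3.5°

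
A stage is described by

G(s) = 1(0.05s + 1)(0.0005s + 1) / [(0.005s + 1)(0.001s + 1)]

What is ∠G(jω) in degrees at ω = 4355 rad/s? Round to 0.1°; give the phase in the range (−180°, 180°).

-9.4°

At ω = 4355 rad/s:
zero (1 + j4355·0.05) = 1 + j217.75 → |·| ≈ 217.75, ∠ ≈ 89.74°
zero (1 + j4355·0.0005) = 1 + j2.1775 → |·| ≈ 2.3961, ∠ ≈ 65.33°
pole (1 + j4355·0.005) = 1 + j21.775 → |·| ≈ 21.798, ∠ ≈ 87.37°
pole (1 + j4355·0.001) = 1 + j4.355 → |·| ≈ 4.4683, ∠ ≈ 77.07°
∠G = (89.74° + 65.33°) − (87.37° + 77.07°) = -9.37°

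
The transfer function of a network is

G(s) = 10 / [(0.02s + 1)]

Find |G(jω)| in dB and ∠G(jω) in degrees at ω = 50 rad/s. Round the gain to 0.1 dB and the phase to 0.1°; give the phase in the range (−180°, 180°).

At ω = 50 rad/s:
pole (1 + j50·0.02) = 1 + j1 → |·| ≈ 1.4142, ∠ ≈ 45.00°
|G| = 10 · 1 / (1.4142) ≈ 7.0711
Gain = 20 log₁₀(7.0711) ≈ 16.99 dB
∠G = (0°) − (45.00°) = -45.00°

17.0 dB, -45.0°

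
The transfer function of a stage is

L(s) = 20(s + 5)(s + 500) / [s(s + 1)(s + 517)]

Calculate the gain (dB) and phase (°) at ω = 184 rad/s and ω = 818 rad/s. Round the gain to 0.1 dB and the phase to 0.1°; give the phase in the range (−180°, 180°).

ω = 184: -19.5 dB, -90.6°; ω = 818: -32.3 dB, -89.4°

At s = jω = j184:
zero (s+5): 5 + j184 → |·| = √(5²+184²) = √33881 ≈ 184.07, ∠ = arctan(184/5) ≈ 88.44°
zero (s+500): 500 + j184 → |·| = √(500²+184²) = √283856 ≈ 532.78, ∠ = arctan(184/500) ≈ 20.20°
pole (s+1): 1 + j184 → |·| = √(1²+184²) = √33857 ≈ 184, ∠ = arctan(184/1) ≈ 89.69°
pole (s+517): 517 + j184 → |·| = √(517²+184²) = √301145 ≈ 548.77, ∠ = arctan(184/517) ≈ 19.59°
pole at origin: |s| = 184, ∠ = 90.00° (in denominator)
|L| = 20 · 98069 / 1.8579e+07 ≈ 0.10557
Gain = 20 log₁₀(0.10557) ≈ -19.53 dB
∠L = 108.64° − 199.28° = -90.64°

At s = jω = j818:
zero (s+5): 5 + j818 → |·| = √(5²+818²) = √669149 ≈ 818.02, ∠ = arctan(818/5) ≈ 89.65°
zero (s+500): 500 + j818 → |·| = √(500²+818²) = √919124 ≈ 958.71, ∠ = arctan(818/500) ≈ 58.56°
pole (s+1): 1 + j818 → |·| = √(1²+818²) = √669125 ≈ 818, ∠ = arctan(818/1) ≈ 89.93°
pole (s+517): 517 + j818 → |·| = √(517²+818²) = √936413 ≈ 967.68, ∠ = arctan(818/517) ≈ 57.71°
pole at origin: |s| = 818, ∠ = 90.00° (in denominator)
|L| = 20 · 7.8424e+05 / 6.475e+08 ≈ 0.024224
Gain = 20 log₁₀(0.024224) ≈ -32.32 dB
∠L = 148.21° − 237.64° = -89.43°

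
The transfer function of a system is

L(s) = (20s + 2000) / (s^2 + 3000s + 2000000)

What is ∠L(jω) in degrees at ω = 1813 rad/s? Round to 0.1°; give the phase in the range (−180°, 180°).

-16.5°

Substitute s = j1813:
Numerator: 20(j1813) + 2000 = 2000 + j36260
Denominator: (j1813)^2 + 3000(j1813) + 2000000 = -1286969 + j5439000
|N| = √(2000² + 36260²) ≈ 36315, ∠N ≈ 86.84°
|D| = √(1286969² + 5439000²) ≈ 5.5892e+06, ∠D ≈ 103.31°
∠L = 86.84° − 103.31° = -16.47°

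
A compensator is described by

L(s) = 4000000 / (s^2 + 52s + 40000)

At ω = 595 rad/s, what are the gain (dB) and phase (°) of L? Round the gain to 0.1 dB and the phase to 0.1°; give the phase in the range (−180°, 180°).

22.1 dB, -174.4°

At s = jω = j595:
quadratic: (j595)² + 52·j595 + 40000 = -314025 + j30940 → |·| ≈ 3.1555e+05, ∠ ≈ 174.37°
|L| = 4000000 / 3.1555e+05 ≈ 12.676
Gain = 20 log₁₀(12.676) ≈ 22.06 dB
∠L = 0.00° − 174.37° = -174.37°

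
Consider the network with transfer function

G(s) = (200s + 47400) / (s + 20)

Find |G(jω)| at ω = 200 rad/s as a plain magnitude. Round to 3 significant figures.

Substitute s = j200:
Numerator: 200(j200) + 47400 = 47400 + j40000
Denominator: (j200) + 20 = 20 + j200
|N| = √(47400² + 40000²) ≈ 62022, ∠N ≈ 40.16°
|D| = √(20² + 200²) ≈ 201, ∠D ≈ 84.29°
|G| = 62022 / 201 ≈ 308.57

309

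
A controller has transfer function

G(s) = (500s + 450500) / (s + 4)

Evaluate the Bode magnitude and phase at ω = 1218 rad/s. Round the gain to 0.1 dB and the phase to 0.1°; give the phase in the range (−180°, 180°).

Substitute s = j1218:
Numerator: 500(j1218) + 450500 = 450500 + j609000
Denominator: (j1218) + 4 = 4 + j1218
|N| = √(450500² + 609000²) ≈ 7.5752e+05, ∠N ≈ 53.51°
|D| = √(4² + 1218²) ≈ 1218, ∠D ≈ 89.81°
|G| = 7.5752e+05 / 1218 ≈ 621.94
Gain = 20 log₁₀(621.94) ≈ 55.87 dB
∠G = 53.51° − 89.81° = -36.30°

55.9 dB, -36.3°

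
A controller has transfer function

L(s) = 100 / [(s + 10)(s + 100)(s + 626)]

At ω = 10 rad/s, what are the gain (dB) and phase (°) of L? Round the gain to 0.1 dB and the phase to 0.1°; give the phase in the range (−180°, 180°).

-79.0 dB, -51.6°

At s = jω = j10:
pole (s+10): 10 + j10 → |·| = √(10²+10²) = √200 ≈ 14.142, ∠ = arctan(10/10) ≈ 45.00°
pole (s+100): 100 + j10 → |·| = √(100²+10²) = √10100 ≈ 100.5, ∠ = arctan(10/100) ≈ 5.71°
pole (s+626): 626 + j10 → |·| = √(626²+10²) = √391976 ≈ 626.08, ∠ = arctan(10/626) ≈ 0.92°
|L| = 100 / 8.8983e+05 ≈ 0.00011238
Gain = 20 log₁₀(0.00011238) ≈ -78.99 dB
∠L = 0.00° − 51.63° = -51.63°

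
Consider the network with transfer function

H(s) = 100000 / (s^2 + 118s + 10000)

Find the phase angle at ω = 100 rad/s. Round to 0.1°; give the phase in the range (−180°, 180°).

-90.0°

At s = jω = j100:
quadratic: (j100)² + 118·j100 + 10000 = 0 + j11800 → |·| ≈ 11800, ∠ ≈ 90.00°
∠H = 0.00° − 90.00° = -90.00°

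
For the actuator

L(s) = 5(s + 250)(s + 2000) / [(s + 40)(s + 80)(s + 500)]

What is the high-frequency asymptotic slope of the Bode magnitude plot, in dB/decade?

Each pole contributes −20 dB/decade at high frequency; each zero contributes +20 dB/decade.
Net: 2 zero(s) − 3 pole(s) → -20 dB/decade.

-20 dB/decade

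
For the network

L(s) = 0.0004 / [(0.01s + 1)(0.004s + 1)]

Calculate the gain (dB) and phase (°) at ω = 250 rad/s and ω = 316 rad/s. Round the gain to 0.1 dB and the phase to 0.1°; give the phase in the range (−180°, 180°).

ω = 250: -79.6 dB, -113.2°; ω = 316: -82.5 dB, -124.1°

At ω = 250 rad/s:
pole (1 + j250·0.01) = 1 + j2.5 → |·| ≈ 2.6926, ∠ ≈ 68.20°
pole (1 + j250·0.004) = 1 + j1 → |·| ≈ 1.4142, ∠ ≈ 45.00°
|L| = 0.0004 · 1 / (2.6926 · 1.4142) ≈ 0.00010505
Gain = 20 log₁₀(0.00010505) ≈ -79.57 dB
∠L = (0°) − (68.20° + 45.00°) = -113.20°

At ω = 316 rad/s:
pole (1 + j316·0.01) = 1 + j3.16 → |·| ≈ 3.3145, ∠ ≈ 72.44°
pole (1 + j316·0.004) = 1 + j1.264 → |·| ≈ 1.6117, ∠ ≈ 51.65°
|L| = 0.0004 · 1 / (3.3145 · 1.6117) ≈ 7.4879e-05
Gain = 20 log₁₀(7.4879e-05) ≈ -82.51 dB
∠L = (0°) − (72.44° + 51.65°) = -124.09°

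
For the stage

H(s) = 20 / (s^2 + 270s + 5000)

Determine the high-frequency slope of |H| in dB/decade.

-40 dB/decade

Each pole contributes −20 dB/decade at high frequency; each zero contributes +20 dB/decade.
Net: 0 zero(s) − 2 pole(s) → -40 dB/decade.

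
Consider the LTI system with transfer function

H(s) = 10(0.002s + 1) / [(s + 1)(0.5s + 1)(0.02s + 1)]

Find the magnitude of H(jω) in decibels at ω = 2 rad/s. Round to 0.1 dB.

10.0 dB

At ω = 2 rad/s:
zero (1 + j2·0.002) = 1 + j0.004 → |·| ≈ 1, ∠ ≈ 0.23°
pole (1 + j2·1) = 1 + j2 → |·| ≈ 2.2361, ∠ ≈ 63.43°
pole (1 + j2·0.5) = 1 + j1 → |·| ≈ 1.4142, ∠ ≈ 45.00°
pole (1 + j2·0.02) = 1 + j0.04 → |·| ≈ 1.0008, ∠ ≈ 2.29°
|H| = 10 · 1 / (2.2361 · 1.4142 · 1.0008) ≈ 3.1597
Gain = 20 log₁₀(3.1597) ≈ 9.99 dB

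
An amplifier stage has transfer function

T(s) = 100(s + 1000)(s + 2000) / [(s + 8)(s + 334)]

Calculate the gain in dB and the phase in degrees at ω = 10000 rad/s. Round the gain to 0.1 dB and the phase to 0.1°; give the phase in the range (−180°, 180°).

At s = jω = j10000:
zero (s+1000): 1000 + j10000 → |·| = √(1000²+10000²) = √101000000 ≈ 10050, ∠ = arctan(10000/1000) ≈ 84.29°
zero (s+2000): 2000 + j10000 → |·| = √(2000²+10000²) = √104000000 ≈ 10198, ∠ = arctan(10000/2000) ≈ 78.69°
pole (s+8): 8 + j10000 → |·| = √(8²+10000²) = √100000064 ≈ 10000, ∠ = arctan(10000/8) ≈ 89.95°
pole (s+334): 334 + j10000 → |·| = √(334²+10000²) = √100111556 ≈ 10006, ∠ = arctan(10000/334) ≈ 88.09°
|T| = 100 · 1.0249e+08 / 1.0006e+08 ≈ 102.43
Gain = 20 log₁₀(102.43) ≈ 40.21 dB
∠T = 162.98° − 178.04° = -15.06°

40.2 dB, -15.1°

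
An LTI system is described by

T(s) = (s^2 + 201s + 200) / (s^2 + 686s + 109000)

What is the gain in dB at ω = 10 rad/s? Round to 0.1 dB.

-34.7 dB

Substitute s = j10:
Numerator: (j10)^2 + 201(j10) + 200 = 100 + j2010
Denominator: (j10)^2 + 686(j10) + 109000 = 108900 + j6860
|N| = √(100² + 2010²) ≈ 2012.5, ∠N ≈ 87.15°
|D| = √(108900² + 6860²) ≈ 1.0912e+05, ∠D ≈ 3.60°
|T| = 2012.5 / 1.0912e+05 ≈ 0.018443
Gain = 20 log₁₀(0.018443) ≈ -34.68 dB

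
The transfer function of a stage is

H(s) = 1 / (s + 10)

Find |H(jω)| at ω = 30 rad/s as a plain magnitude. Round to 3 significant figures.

At s = jω = j30:
pole (s+10): 10 + j30 → |·| = √(10²+30²) = √1000 ≈ 31.623, ∠ = arctan(30/10) ≈ 71.57°
|H| = 1 / 31.623 ≈ 0.031623

0.0316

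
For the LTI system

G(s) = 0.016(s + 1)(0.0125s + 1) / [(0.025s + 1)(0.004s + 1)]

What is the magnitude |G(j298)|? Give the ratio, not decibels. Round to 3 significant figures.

1.57

At ω = 298 rad/s:
zero (1 + j298·1) = 1 + j298 → |·| ≈ 298, ∠ ≈ 89.81°
zero (1 + j298·0.0125) = 1 + j3.725 → |·| ≈ 3.8569, ∠ ≈ 74.97°
pole (1 + j298·0.025) = 1 + j7.45 → |·| ≈ 7.5168, ∠ ≈ 82.35°
pole (1 + j298·0.004) = 1 + j1.192 → |·| ≈ 1.5559, ∠ ≈ 50.01°
|G| = 0.016 · 298 · 3.8569 / (7.5168 · 1.5559) ≈ 1.5724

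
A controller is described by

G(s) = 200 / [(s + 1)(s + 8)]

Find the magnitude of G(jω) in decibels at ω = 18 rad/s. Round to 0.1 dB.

At s = jω = j18:
pole (s+1): 1 + j18 → |·| = √(1²+18²) = √325 ≈ 18.028, ∠ = arctan(18/1) ≈ 86.82°
pole (s+8): 8 + j18 → |·| = √(8²+18²) = √388 ≈ 19.698, ∠ = arctan(18/8) ≈ 66.04°
|G| = 200 / 355.12 ≈ 0.56319
Gain = 20 log₁₀(0.56319) ≈ -4.99 dB

-5.0 dB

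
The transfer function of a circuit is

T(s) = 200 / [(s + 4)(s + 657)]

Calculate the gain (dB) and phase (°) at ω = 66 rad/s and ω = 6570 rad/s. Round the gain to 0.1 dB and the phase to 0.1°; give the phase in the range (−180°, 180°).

ω = 66: -46.8 dB, -92.3°; ω = 6570: -106.7 dB, -174.3°

At s = jω = j66:
pole (s+4): 4 + j66 → |·| = √(4²+66²) = √4372 ≈ 66.121, ∠ = arctan(66/4) ≈ 86.53°
pole (s+657): 657 + j66 → |·| = √(657²+66²) = √436005 ≈ 660.31, ∠ = arctan(66/657) ≈ 5.74°
|T| = 200 / 43660 ≈ 0.0045809
Gain = 20 log₁₀(0.0045809) ≈ -46.78 dB
∠T = 0.00° − 92.27° = -92.27°

At s = jω = j6570:
pole (s+4): 4 + j6570 → |·| = √(4²+6570²) = √43164916 ≈ 6570, ∠ = arctan(6570/4) ≈ 89.97°
pole (s+657): 657 + j6570 → |·| = √(657²+6570²) = √43596549 ≈ 6602.8, ∠ = arctan(6570/657) ≈ 84.29°
|T| = 200 / 4.338e+07 ≈ 4.6104e-06
Gain = 20 log₁₀(4.6104e-06) ≈ -106.73 dB
∠T = 0.00° − 174.26° = -174.26°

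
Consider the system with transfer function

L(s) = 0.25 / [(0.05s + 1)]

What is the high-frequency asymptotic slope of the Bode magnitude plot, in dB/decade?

-20 dB/decade

Each pole contributes −20 dB/decade at high frequency; each zero contributes +20 dB/decade.
Net: 0 zero(s) − 1 pole(s) → -20 dB/decade.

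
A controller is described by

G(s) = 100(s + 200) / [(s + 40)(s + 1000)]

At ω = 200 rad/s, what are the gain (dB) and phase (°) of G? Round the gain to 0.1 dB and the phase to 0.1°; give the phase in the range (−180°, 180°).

-17.3 dB, -45.0°

At s = jω = j200:
zero (s+200): 200 + j200 → |·| = √(200²+200²) = √80000 ≈ 282.84, ∠ = arctan(200/200) ≈ 45.00°
pole (s+40): 40 + j200 → |·| = √(40²+200²) = √41600 ≈ 203.96, ∠ = arctan(200/40) ≈ 78.69°
pole (s+1000): 1000 + j200 → |·| = √(1000²+200²) = √1040000 ≈ 1019.8, ∠ = arctan(200/1000) ≈ 11.31°
|G| = 100 · 282.84 / 2.08e+05 ≈ 0.13598
Gain = 20 log₁₀(0.13598) ≈ -17.33 dB
∠G = 45.00° − 90.00° = -45.00°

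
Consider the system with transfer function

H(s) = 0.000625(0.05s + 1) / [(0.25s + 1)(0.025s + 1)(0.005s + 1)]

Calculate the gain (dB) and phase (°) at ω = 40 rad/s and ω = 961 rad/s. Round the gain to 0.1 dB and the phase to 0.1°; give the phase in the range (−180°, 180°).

ω = 40: -80.3 dB, -77.2°; ω = 961: -119.5 dB, -166.8°

At ω = 40 rad/s:
zero (1 + j40·0.05) = 1 + j2 → |·| ≈ 2.2361, ∠ ≈ 63.43°
pole (1 + j40·0.25) = 1 + j10 → |·| ≈ 10.05, ∠ ≈ 84.29°
pole (1 + j40·0.025) = 1 + j1 → |·| ≈ 1.4142, ∠ ≈ 45.00°
pole (1 + j40·0.005) = 1 + j0.2 → |·| ≈ 1.0198, ∠ ≈ 11.31°
|H| = 0.000625 · 2.2361 / (10.05 · 1.4142 · 1.0198) ≈ 9.6423e-05
Gain = 20 log₁₀(9.6423e-05) ≈ -80.32 dB
∠H = (63.43°) − (84.29° + 45.00° + 11.31°) = -77.17°

At ω = 961 rad/s:
zero (1 + j961·0.05) = 1 + j48.05 → |·| ≈ 48.06, ∠ ≈ 88.81°
pole (1 + j961·0.25) = 1 + j240.25 → |·| ≈ 240.25, ∠ ≈ 89.76°
pole (1 + j961·0.025) = 1 + j24.025 → |·| ≈ 24.046, ∠ ≈ 87.62°
pole (1 + j961·0.005) = 1 + j4.805 → |·| ≈ 4.908, ∠ ≈ 78.24°
|H| = 0.000625 · 48.06 / (240.25 · 24.046 · 4.908) ≈ 1.0594e-06
Gain = 20 log₁₀(1.0594e-06) ≈ -119.50 dB
∠H = (88.81°) − (89.76° + 87.62° + 78.24°) = -166.81°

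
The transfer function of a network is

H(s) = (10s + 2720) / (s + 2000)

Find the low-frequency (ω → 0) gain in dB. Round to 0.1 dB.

H(0) = 2720 / 2000 = 1.36
20 log₁₀(1.36) ≈ 2.67 dB

2.7 dB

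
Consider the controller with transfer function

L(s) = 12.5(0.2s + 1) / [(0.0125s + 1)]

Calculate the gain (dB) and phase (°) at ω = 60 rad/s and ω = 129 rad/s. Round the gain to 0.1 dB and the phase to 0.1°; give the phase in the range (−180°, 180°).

At ω = 60 rad/s:
zero (1 + j60·0.2) = 1 + j12 → |·| ≈ 12.042, ∠ ≈ 85.24°
pole (1 + j60·0.0125) = 1 + j0.75 → |·| ≈ 1.25, ∠ ≈ 36.87°
|L| = 12.5 · 12.042 / (1.25) ≈ 120.42
Gain = 20 log₁₀(120.42) ≈ 41.61 dB
∠L = (85.24°) − (36.87°) = 48.37°

At ω = 129 rad/s:
zero (1 + j129·0.2) = 1 + j25.8 → |·| ≈ 25.819, ∠ ≈ 87.78°
pole (1 + j129·0.0125) = 1 + j1.6125 → |·| ≈ 1.8974, ∠ ≈ 58.19°
|L| = 12.5 · 25.819 / (1.8974) ≈ 170.09
Gain = 20 log₁₀(170.09) ≈ 44.61 dB
∠L = (87.78°) − (58.19°) = 29.59°

ω = 60: 41.6 dB, 48.4°; ω = 129: 44.6 dB, 29.6°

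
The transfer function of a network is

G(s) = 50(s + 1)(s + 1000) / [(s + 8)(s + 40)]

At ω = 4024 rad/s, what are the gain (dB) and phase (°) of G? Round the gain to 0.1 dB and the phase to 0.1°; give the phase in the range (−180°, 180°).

At s = jω = j4024:
zero (s+1): 1 + j4024 → |·| = √(1²+4024²) = √16192577 ≈ 4024, ∠ = arctan(4024/1) ≈ 89.99°
zero (s+1000): 1000 + j4024 → |·| = √(1000²+4024²) = √17192576 ≈ 4146.4, ∠ = arctan(4024/1000) ≈ 76.04°
pole (s+8): 8 + j4024 → |·| = √(8²+4024²) = √16192640 ≈ 4024, ∠ = arctan(4024/8) ≈ 89.89°
pole (s+40): 40 + j4024 → |·| = √(40²+4024²) = √16194176 ≈ 4024.2, ∠ = arctan(4024/40) ≈ 89.43°
|G| = 50 · 1.6685e+07 / 1.6193e+07 ≈ 51.519
Gain = 20 log₁₀(51.519) ≈ 34.24 dB
∠G = 166.03° − 179.32° = -13.29°

34.2 dB, -13.3°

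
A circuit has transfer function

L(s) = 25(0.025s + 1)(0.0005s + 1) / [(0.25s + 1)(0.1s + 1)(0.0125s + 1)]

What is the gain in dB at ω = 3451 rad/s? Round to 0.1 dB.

-69.5 dB

At ω = 3451 rad/s:
zero (1 + j3451·0.025) = 1 + j86.275 → |·| ≈ 86.281, ∠ ≈ 89.34°
zero (1 + j3451·0.0005) = 1 + j1.7255 → |·| ≈ 1.9943, ∠ ≈ 59.91°
pole (1 + j3451·0.25) = 1 + j862.75 → |·| ≈ 862.75, ∠ ≈ 89.93°
pole (1 + j3451·0.1) = 1 + j345.1 → |·| ≈ 345.1, ∠ ≈ 89.83°
pole (1 + j3451·0.0125) = 1 + j43.1375 → |·| ≈ 43.149, ∠ ≈ 88.67°
|L| = 25 · 86.281 · 1.9943 / (862.75 · 345.1 · 43.149) ≈ 0.00033485
Gain = 20 log₁₀(0.00033485) ≈ -69.50 dB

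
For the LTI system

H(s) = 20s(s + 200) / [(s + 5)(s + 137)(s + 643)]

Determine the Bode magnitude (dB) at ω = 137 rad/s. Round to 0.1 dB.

-28.4 dB

At s = jω = j137:
zero (s+200): 200 + j137 → |·| = √(200²+137²) = √58769 ≈ 242.42, ∠ = arctan(137/200) ≈ 34.41°
zero at origin: s = j137 → |·| = 137, ∠ = 90.00°
pole (s+5): 5 + j137 → |·| = √(5²+137²) = √18794 ≈ 137.09, ∠ = arctan(137/5) ≈ 87.91°
pole (s+137): 137 + j137 → |·| = √(137²+137²) = √37538 ≈ 193.75, ∠ = arctan(137/137) ≈ 45.00°
pole (s+643): 643 + j137 → |·| = √(643²+137²) = √432218 ≈ 657.43, ∠ = arctan(137/643) ≈ 12.03°
|H| = 20 · 33212 / 1.7462e+07 ≈ 0.038039
Gain = 20 log₁₀(0.038039) ≈ -28.40 dB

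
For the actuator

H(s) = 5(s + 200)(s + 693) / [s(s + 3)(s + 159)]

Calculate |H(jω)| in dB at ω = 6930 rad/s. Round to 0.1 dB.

-62.8 dB

At s = jω = j6930:
zero (s+200): 200 + j6930 → |·| = √(200²+6930²) = √48064900 ≈ 6932.9, ∠ = arctan(6930/200) ≈ 88.35°
zero (s+693): 693 + j6930 → |·| = √(693²+6930²) = √48505149 ≈ 6964.6, ∠ = arctan(6930/693) ≈ 84.29°
pole (s+3): 3 + j6930 → |·| = √(3²+6930²) = √48024909 ≈ 6930, ∠ = arctan(6930/3) ≈ 89.98°
pole (s+159): 159 + j6930 → |·| = √(159²+6930²) = √48050181 ≈ 6931.8, ∠ = arctan(6930/159) ≈ 88.69°
pole at origin: |s| = 6930, ∠ = 90.00° (in denominator)
|H| = 5 · 4.8285e+07 / 3.329e+11 ≈ 0.00072522
Gain = 20 log₁₀(0.00072522) ≈ -62.79 dB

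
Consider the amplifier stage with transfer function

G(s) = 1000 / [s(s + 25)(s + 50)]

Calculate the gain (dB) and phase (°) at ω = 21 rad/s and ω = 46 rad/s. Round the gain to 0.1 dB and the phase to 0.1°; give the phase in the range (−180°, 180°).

ω = 21: -31.4 dB, -152.8°; ω = 46: -44.3 dB, 165.9°

At s = jω = j21:
pole (s+25): 25 + j21 → |·| = √(25²+21²) = √1066 ≈ 32.65, ∠ = arctan(21/25) ≈ 40.03°
pole (s+50): 50 + j21 → |·| = √(50²+21²) = √2941 ≈ 54.231, ∠ = arctan(21/50) ≈ 22.78°
pole at origin: |s| = 21, ∠ = 90.00° (in denominator)
|G| = 1000 / 37183 ≈ 0.026894
Gain = 20 log₁₀(0.026894) ≈ -31.41 dB
∠G = 0.00° − 152.81° = -152.81°

At s = jω = j46:
pole (s+25): 25 + j46 → |·| = √(25²+46²) = √2741 ≈ 52.355, ∠ = arctan(46/25) ≈ 61.48°
pole (s+50): 50 + j46 → |·| = √(50²+46²) = √4616 ≈ 67.941, ∠ = arctan(46/50) ≈ 42.61°
pole at origin: |s| = 46, ∠ = 90.00° (in denominator)
|G| = 1000 / 1.6362e+05 ≈ 0.0061117
Gain = 20 log₁₀(0.0061117) ≈ -44.28 dB
∠G = 0.00° − 194.09° = -194.09° ≡ 165.91° (principal value)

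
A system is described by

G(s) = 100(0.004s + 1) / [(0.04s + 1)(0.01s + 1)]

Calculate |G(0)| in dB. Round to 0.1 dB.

G(0) = 100 · 1 / 1 = 100
20 log₁₀(100) ≈ 40.00 dB

40.0 dB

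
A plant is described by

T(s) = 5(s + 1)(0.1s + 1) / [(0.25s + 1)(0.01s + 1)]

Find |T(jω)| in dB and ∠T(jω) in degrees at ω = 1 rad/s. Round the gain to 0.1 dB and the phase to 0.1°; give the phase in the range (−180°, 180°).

At ω = 1 rad/s:
zero (1 + j1·1) = 1 + j1 → |·| ≈ 1.4142, ∠ ≈ 45.00°
zero (1 + j1·0.1) = 1 + j0.1 → |·| ≈ 1.005, ∠ ≈ 5.71°
pole (1 + j1·0.25) = 1 + j0.25 → |·| ≈ 1.0308, ∠ ≈ 14.04°
pole (1 + j1·0.01) = 1 + j0.01 → |·| ≈ 1, ∠ ≈ 0.57°
|T| = 5 · 1.4142 · 1.005 / (1.0308 · 1) ≈ 6.894
Gain = 20 log₁₀(6.894) ≈ 16.77 dB
∠T = (45.00° + 5.71°) − (14.04° + 0.57°) = 36.10°

16.8 dB, 36.1°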